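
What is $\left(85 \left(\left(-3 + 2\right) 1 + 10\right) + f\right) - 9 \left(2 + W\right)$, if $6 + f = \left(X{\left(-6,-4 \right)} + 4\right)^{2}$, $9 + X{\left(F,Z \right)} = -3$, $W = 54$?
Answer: $319$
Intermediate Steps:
$X{\left(F,Z \right)} = -12$ ($X{\left(F,Z \right)} = -9 - 3 = -12$)
$f = 58$ ($f = -6 + \left(-12 + 4\right)^{2} = -6 + \left(-8\right)^{2} = -6 + 64 = 58$)
$\left(85 \left(\left(-3 + 2\right) 1 + 10\right) + f\right) - 9 \left(2 + W\right) = \left(85 \left(\left(-3 + 2\right) 1 + 10\right) + 58\right) - 9 \left(2 + 54\right) = \left(85 \left(\left(-1\right) 1 + 10\right) + 58\right) - 504 = \left(85 \left(-1 + 10\right) + 58\right) - 504 = \left(85 \cdot 9 + 58\right) - 504 = \left(765 + 58\right) - 504 = 823 - 504 = 319$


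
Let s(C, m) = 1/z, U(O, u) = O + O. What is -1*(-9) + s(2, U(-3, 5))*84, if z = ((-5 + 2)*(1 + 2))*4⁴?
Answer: 1721/192 ≈ 8.9635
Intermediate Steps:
U(O, u) = 2*O
z = -2304 (z = -3*3*256 = -9*256 = -2304)
s(C, m) = -1/2304 (s(C, m) = 1/(-2304) = -1/2304)
-1*(-9) + s(2, U(-3, 5))*84 = -1*(-9) - 1/2304*84 = 9 - 7/192 = 1721/192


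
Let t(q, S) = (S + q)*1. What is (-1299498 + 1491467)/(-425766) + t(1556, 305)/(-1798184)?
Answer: -172993967411/382802804472 ≈ -0.45191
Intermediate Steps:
t(q, S) = S + q
(-1299498 + 1491467)/(-425766) + t(1556, 305)/(-1798184) = (-1299498 + 1491467)/(-425766) + (305 + 1556)/(-1798184) = 191969*(-1/425766) + 1861*(-1/1798184) = -191969/425766 - 1861/1798184 = -172993967411/382802804472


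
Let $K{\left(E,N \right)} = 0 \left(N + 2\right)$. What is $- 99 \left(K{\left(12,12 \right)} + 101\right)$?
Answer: $-9999$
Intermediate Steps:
$K{\left(E,N \right)} = 0$ ($K{\left(E,N \right)} = 0 \left(2 + N\right) = 0$)
$- 99 \left(K{\left(12,12 \right)} + 101\right) = - 99 \left(0 + 101\right) = \left(-99\right) 101 = -9999$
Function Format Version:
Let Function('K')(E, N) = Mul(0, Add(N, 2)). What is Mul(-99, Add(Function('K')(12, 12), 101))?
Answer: -9999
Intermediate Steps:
Function('K')(E, N) = 0 (Function('K')(E, N) = Mul(0, Add(2, N)) = 0)
Mul(-99, Add(Function('K')(12, 12), 101)) = Mul(-99, Add(0, 101)) = Mul(-99, 101) = -9999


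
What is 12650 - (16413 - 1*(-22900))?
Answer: -26663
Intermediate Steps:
12650 - (16413 - 1*(-22900)) = 12650 - (16413 + 22900) = 12650 - 1*39313 = 12650 - 39313 = -26663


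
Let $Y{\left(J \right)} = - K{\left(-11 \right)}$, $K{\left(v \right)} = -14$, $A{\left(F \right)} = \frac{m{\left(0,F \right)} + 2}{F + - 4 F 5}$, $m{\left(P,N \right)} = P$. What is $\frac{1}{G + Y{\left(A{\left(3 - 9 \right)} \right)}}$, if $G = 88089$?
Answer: $\frac{1}{88103} \approx 1.135 \cdot 10^{-5}$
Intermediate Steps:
$A{\left(F \right)} = - \frac{2}{19 F}$ ($A{\left(F \right)} = \frac{0 + 2}{F + - 4 F 5} = \frac{2}{F - 20 F} = \frac{2}{\left(-19\right) F} = 2 \left(- \frac{1}{19 F}\right) = - \frac{2}{19 F}$)
$Y{\left(J \right)} = 14$ ($Y{\left(J \right)} = \left(-1\right) \left(-14\right) = 14$)
$\frac{1}{G + Y{\left(A{\left(3 - 9 \right)} \right)}} = \frac{1}{88089 + 14} = \frac{1}{88103}$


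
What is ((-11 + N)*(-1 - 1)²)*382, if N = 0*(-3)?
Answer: -16808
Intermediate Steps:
N = 0
((-11 + N)*(-1 - 1)²)*382 = ((-11 + 0)*(-1 - 1)²)*382 = -11*(-2)²*382 = -11*4*382 = -44*382 = -16808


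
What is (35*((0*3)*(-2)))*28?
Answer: 0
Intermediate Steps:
(35*((0*3)*(-2)))*28 = (35*(0*(-2)))*28 = (35*0)*28 = 0*28 = 0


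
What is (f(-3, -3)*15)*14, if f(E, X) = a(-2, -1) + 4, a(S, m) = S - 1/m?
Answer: 630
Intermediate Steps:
f(E, X) = 3 (f(E, X) = (-2 - 1/(-1)) + 4 = (-2 - 1*(-1)) + 4 = (-2 + 1) + 4 = -1 + 4 = 3)
(f(-3, -3)*15)*14 = (3*15)*14 = 45*14 = 630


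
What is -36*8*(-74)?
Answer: 21312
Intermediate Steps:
-36*8*(-74) = -288*(-74) = 21312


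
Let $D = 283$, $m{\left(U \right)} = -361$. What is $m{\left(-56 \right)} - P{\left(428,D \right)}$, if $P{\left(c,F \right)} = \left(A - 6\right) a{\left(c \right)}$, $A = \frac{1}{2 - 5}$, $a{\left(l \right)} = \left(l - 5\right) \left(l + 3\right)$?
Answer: $1154288$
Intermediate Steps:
$a{\left(l \right)} = \left(-5 + l\right) \left(3 + l\right)$
$A = - \frac{1}{3}$ ($A = \frac{1}{-3} = - \frac{1}{3} \approx -0.33333$)
$P{\left(c,F \right)} = 95 - \frac{19 c^{2}}{3} + \frac{38 c}{3}$ ($P{\left(c,F \right)} = \left(- \frac{1}{3} - 6\right) \left(-15 + c^{2} - 2 c\right) = - \frac{19 \left(-15 + c^{2} - 2 c\right)}{3} = 95 - \frac{19 c^{2}}{3} + \frac{38 c}{3}$)
$m{\left(-56 \right)} - P{\left(428,D \right)} = -361 - \left(95 - \frac{19 \cdot 428^{2}}{3} + \frac{38}{3} \cdot 428\right) = -361 - \left(95 - \frac{3480496}{3} + \frac{16264}{3}\right) = -361 - -1154649 = -361 + 1154649 = 1154288$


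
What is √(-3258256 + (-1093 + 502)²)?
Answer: 5*I*√116359 ≈ 1705.6*I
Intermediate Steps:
√(-3258256 + (-1093 + 502)²) = √(-3258256 + (-591)²) = √(-3258256 + 349281) = √(-2908975) = 5*I*√116359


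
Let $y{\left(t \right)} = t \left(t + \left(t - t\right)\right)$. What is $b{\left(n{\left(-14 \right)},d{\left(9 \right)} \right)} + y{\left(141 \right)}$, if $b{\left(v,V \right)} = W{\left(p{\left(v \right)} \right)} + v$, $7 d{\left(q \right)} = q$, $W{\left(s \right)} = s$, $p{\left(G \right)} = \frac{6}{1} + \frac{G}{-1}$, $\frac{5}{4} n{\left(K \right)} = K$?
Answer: $19887$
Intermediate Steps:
$n{\left(K \right)} = \frac{4 K}{5}$
$y{\left(t \right)} = t^{2}$ ($y{\left(t \right)} = t \left(t + 0\right) = t t = t^{2}$)
$p{\left(G \right)} = 6 - G$ ($p{\left(G \right)} = 6 \cdot 1 + G \left(-1\right) = 6 - G$)
$d{\left(q \right)} = \frac{q}{7}$
$b{\left(v,V \right)} = 6$ ($b{\left(v,V \right)} = \left(6 - v\right) + v = 6$)
$b{\left(n{\left(-14 \right)},d{\left(9 \right)} \right)} + y{\left(141 \right)} = 6 + 141^{2} = 6 + 19881 = 19887$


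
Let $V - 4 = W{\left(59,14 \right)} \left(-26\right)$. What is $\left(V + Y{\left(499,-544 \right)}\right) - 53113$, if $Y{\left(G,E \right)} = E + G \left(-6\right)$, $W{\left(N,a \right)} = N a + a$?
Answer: $-78487$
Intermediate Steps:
$W{\left(N,a \right)} = a + N a$
$Y{\left(G,E \right)} = E - 6 G$
$V = -21836$ ($V = 4 + 14 \left(1 + 59\right) \left(-26\right) = 4 + 14 \cdot 60 \left(-26\right) = 4 + 840 \left(-26\right) = 4 - 21840 = -21836$)
$\left(V + Y{\left(499,-544 \right)}\right) - 53113 = \left(-21836 - 3538\right) - 53113 = -25374 - 53113 = -78487$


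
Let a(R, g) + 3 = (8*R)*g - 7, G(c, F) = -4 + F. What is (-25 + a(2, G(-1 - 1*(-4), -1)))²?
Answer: 13225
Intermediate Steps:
a(R, g) = -10 + 8*R*g (a(R, g) = -3 + ((8*R)*g - 7) = -3 + (8*R*g - 7) = -3 + (-7 + 8*R*g) = -10 + 8*R*g)
(-25 + a(2, G(-1 - 1*(-4), -1)))² = (-25 + (-10 + 8*2*(-4 - 1)))² = (-25 + (-10 + 8*2*(-5)))² = (-25 + (-10 - 80))² = (-25 - 90)² = (-115)² = 13225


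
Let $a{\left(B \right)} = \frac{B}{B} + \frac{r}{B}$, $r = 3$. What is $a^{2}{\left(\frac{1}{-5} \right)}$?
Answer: $196$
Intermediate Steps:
$a{\left(B \right)} = 1 + \frac{3}{B}$ ($a{\left(B \right)} = \frac{B}{B} + \frac{3}{B} = 1 + \frac{3}{B}$)
$a^{2}{\left(\frac{1}{-5} \right)} = \left(\frac{3 + \frac{1}{-5}}{\frac{1}{-5}}\right)^{2} = \left(\frac{3 - \frac{1}{5}}{- \frac{1}{5}}\right)^{2} = \left(\left(-5\right) \frac{14}{5}\right)^{2} = \left(-14\right)^{2} = 196$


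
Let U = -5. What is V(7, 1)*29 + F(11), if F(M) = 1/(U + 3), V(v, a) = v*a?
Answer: 405/2 ≈ 202.50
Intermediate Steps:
V(v, a) = a*v
F(M) = -1/2 (F(M) = 1/(-5 + 3) = 1/(-2) = -1/2)
V(7, 1)*29 + F(11) = (1*7)*29 - 1/2 = 7*29 - 1/2 = 203 - 1/2 = 405/2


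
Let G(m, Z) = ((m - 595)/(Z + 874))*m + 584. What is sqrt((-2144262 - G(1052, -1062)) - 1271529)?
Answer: I*sqrt(7541123398)/47 ≈ 1847.7*I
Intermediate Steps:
G(m, Z) = 584 + m*(-595 + m)/(874 + Z) (G(m, Z) = ((-595 + m)/(874 + Z))*m + 584 = m*(-595 + m)/(874 + Z) + 584 = 584 + m*(-595 + m)/(874 + Z))
sqrt((-2144262 - G(1052, -1062)) - 1271529) = sqrt((-2144262 - (510416 + 1052**2 - 595*1052 + 584*(-1062))/(874 - 1062)) - 1271529) = sqrt((-2144262 - (510416 + 1106704 - 625940 - 620208)/(-188)) - 1271529) = sqrt((-2144262 - (-1)*370972/188) - 1271529) = sqrt((-2144262 - 1*(-92743/47)) - 1271529) = sqrt((-2144262 + 92743/47) - 1271529) = sqrt(-100687571/47 - 1271529) = sqrt(-160449434/47) = I*sqrt(7541123398)/47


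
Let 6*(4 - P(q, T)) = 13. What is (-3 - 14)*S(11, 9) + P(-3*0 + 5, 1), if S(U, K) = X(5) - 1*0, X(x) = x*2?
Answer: -1009/6 ≈ -168.17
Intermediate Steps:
X(x) = 2*x
S(U, K) = 10 (S(U, K) = 2*5 - 1*0 = 10 + 0 = 10)
P(q, T) = 11/6 (P(q, T) = 4 - ⅙*13 = 4 - 13/6 = 11/6)
(-3 - 14)*S(11, 9) + P(-3*0 + 5, 1) = (-3 - 14)*10 + 11/6 = -17*10 + 11/6 = -170 + 11/6 = -1009/6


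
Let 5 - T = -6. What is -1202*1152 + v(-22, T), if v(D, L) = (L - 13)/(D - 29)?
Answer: -70619902/51 ≈ -1.3847e+6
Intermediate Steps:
T = 11 (T = 5 - 1*(-6) = 5 + 6 = 11)
v(D, L) = (-13 + L)/(-29 + D)
-1202*1152 + v(-22, T) = -1202*1152 + (-13 + 11)/(-29 - 22) = -1384704 - 2/(-51) = -1384704 - 1/51*(-2) = -1384704 + 2/51 = -70619902/51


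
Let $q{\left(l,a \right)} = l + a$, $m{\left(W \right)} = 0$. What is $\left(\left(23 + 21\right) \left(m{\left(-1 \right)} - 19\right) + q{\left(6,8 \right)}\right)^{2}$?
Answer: $675684$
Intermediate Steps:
$q{\left(l,a \right)} = a + l$
$\left(\left(23 + 21\right) \left(m{\left(-1 \right)} - 19\right) + q{\left(6,8 \right)}\right)^{2} = \left(\left(23 + 21\right) \left(0 - 19\right) + \left(8 + 6\right)\right)^{2} = \left(44 \left(-19\right) + 14\right)^{2} = \left(-836 + 14\right)^{2} = \left(-822\right)^{2} = 675684$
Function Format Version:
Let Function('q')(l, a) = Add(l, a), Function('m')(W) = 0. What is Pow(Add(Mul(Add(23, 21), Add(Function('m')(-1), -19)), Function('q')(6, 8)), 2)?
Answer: 675684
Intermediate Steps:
Function('q')(l, a) = Add(a, l)
Pow(Add(Mul(Add(23, 21), Add(Function('m')(-1), -19)), Function('q')(6, 8)), 2) = Pow(Add(Mul(Add(23, 21), Add(0, -19)), Add(8, 6)), 2) = Pow(Add(Mul(44, -19), 14), 2) = Pow(Add(-836, 14), 2) = Pow(-822, 2) = 675684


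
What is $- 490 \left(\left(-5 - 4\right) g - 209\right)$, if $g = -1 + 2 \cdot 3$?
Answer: $124460$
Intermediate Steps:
$g = 5$ ($g = -1 + 6 = 5$)
$- 490 \left(\left(-5 - 4\right) g - 209\right) = - 490 \left(\left(-5 - 4\right) 5 - 209\right) = - 490 \left(\left(-9\right) 5 - 209\right) = - 490 \left(-45 - 209\right) = \left(-490\right) \left(-254\right) = 124460$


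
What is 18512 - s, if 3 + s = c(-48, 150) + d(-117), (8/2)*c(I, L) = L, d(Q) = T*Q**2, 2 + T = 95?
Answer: -2509199/2 ≈ -1.2546e+6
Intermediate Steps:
T = 93 (T = -2 + 95 = 93)
d(Q) = 93*Q**2
c(I, L) = L/4
s = 2546223/2 (s = -3 + ((1/4)*150 + 93*(-117)**2) = -3 + (75/2 + 93*13689) = -3 + (75/2 + 1273077) = -3 + 2546229/2 = 2546223/2 ≈ 1.2731e+6)
18512 - s = 18512 - 1*2546223/2 = 18512 - 2546223/2 = -2509199/2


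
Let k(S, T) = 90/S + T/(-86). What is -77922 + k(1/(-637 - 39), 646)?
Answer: -5967089/43 ≈ -1.3877e+5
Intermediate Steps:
k(S, T) = 90/S - T/86 (k(S, T) = 90/S + T*(-1/86) = 90/S - T/86)
-77922 + k(1/(-637 - 39), 646) = -77922 + (90/(1/(-637 - 39)) - 1/86*646) = -77922 + (90/(1/(-676)) - 323/43) = -77922 + (90/(-1/676) - 323/43) = -77922 + (90*(-676) - 323/43) = -77922 + (-60840 - 323/43) = -77922 - 2616443/43 = -5967089/43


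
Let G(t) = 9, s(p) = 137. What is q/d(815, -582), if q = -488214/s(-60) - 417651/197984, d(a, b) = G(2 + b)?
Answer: -32238592921/81371424 ≈ -396.19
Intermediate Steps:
d(a, b) = 9
q = -96715778763/27123808 (q = -488214/137 - 417651/197984 = -96715778763/27123808 ≈ -3565.7)
q/d(815, -582) = -96715778763/27123808/9 = -96715778763/27123808*1/9 = -32238592921/81371424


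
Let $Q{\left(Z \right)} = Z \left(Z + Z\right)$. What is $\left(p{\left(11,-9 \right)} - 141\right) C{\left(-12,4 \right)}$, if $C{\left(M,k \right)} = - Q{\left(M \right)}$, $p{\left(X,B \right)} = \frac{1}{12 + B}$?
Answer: $40512$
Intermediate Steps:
$Q{\left(Z \right)} = 2 Z^{2}$ ($Q{\left(Z \right)} = Z 2 Z = 2 Z^{2}$)
$C{\left(M,k \right)} = - 2 M^{2}$
$\left(p{\left(11,-9 \right)} - 141\right) C{\left(-12,4 \right)} = \left(\frac{1}{12 - 9} - 141\right) \left(- 2 \left(-12\right)^{2}\right) = \left(\frac{1}{3} - 141\right) \left(\left(-2\right) 144\right) = \left(\frac{1}{3} - 141\right) \left(-288\right) = \left(- \frac{422}{3}\right) \left(-288\right) = 40512$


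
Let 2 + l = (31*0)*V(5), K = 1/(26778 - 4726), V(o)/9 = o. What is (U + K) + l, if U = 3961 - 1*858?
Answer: 68383253/22052 ≈ 3101.0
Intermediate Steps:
V(o) = 9*o
K = 1/22052 ≈ 4.5347e-5
U = 3103 (U = 3961 - 858 = 3103)
l = -2 (l = -2 + (31*0)*(9*5) = -2 + 0*45 = -2 + 0 = -2)
(U + K) + l = (3103 + 1/22052) - 2 = 68427357/22052 - 2 = 68383253/22052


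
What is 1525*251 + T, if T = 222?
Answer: 382997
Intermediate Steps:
1525*251 + T = 1525*251 + 222 = 382775 + 222 = 382997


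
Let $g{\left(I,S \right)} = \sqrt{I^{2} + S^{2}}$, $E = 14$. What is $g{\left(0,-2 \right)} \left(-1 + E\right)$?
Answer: $26$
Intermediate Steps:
$g{\left(0,-2 \right)} \left(-1 + E\right) = \sqrt{0^{2} + \left(-2\right)^{2}} \left(-1 + 14\right) = \sqrt{0 + 4} \cdot 13 = \sqrt{4} \cdot 13 = 2 \cdot 13 = 26$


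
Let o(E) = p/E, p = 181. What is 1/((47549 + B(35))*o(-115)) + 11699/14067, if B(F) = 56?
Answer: 20160574858/24241675167 ≈ 0.83165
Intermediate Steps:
o(E) = 181/E
1/((47549 + B(35))*o(-115)) + 11699/14067 = 1/((47549 + 56)*((181/(-115)))) + 11699/14067 = 1/(47605*((181*(-1/115)))) + 11699*(1/14067) = 1/(47605*(-181/115)) + 11699/14067 = (1/47605)*(-115/181) + 11699/14067 = -23/1723301 + 11699/14067 = 20160574858/24241675167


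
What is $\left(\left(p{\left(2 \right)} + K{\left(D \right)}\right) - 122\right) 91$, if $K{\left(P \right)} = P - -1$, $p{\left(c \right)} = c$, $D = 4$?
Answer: $-10465$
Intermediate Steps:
$K{\left(P \right)} = 1 + P$ ($K{\left(P \right)} = P + 1 = 1 + P$)
$\left(\left(p{\left(2 \right)} + K{\left(D \right)}\right) - 122\right) 91 = \left(\left(2 + \left(1 + 4\right)\right) - 122\right) 91 = \left(\left(2 + 5\right) - 122\right) 91 = \left(7 - 122\right) 91 = \left(-115\right) 91 = -10465$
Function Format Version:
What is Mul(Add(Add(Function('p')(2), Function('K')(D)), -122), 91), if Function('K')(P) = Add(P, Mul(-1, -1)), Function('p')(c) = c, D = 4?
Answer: -10465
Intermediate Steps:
Function('K')(P) = Add(1, P) (Function('K')(P) = Add(P, 1) = Add(1, P))
Mul(Add(Add(Function('p')(2), Function('K')(D)), -122), 91) = Mul(Add(Add(2, Add(1, 4)), -122), 91) = Mul(Add(Add(2, 5), -122), 91) = Mul(Add(7, -122), 91) = Mul(-115, 91) = -10465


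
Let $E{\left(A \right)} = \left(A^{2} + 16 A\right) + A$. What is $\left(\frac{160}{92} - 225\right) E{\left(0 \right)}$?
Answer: $0$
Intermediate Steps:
$E{\left(A \right)} = A^{2} + 17 A$
$\left(\frac{160}{92} - 225\right) E{\left(0 \right)} = \left(\frac{160}{92} - 225\right) 0 \left(17 + 0\right) = \left(160 \cdot \frac{1}{92} - 225\right) 0 \cdot 17 = \left(\frac{40}{23} - 225\right) 0 = \left(- \frac{5135}{23}\right) 0 = 0$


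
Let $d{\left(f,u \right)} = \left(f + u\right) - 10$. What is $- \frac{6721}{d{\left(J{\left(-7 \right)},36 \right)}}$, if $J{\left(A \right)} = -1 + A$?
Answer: $- \frac{6721}{18} \approx -373.39$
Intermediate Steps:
$d{\left(f,u \right)} = -10 + f + u$
$- \frac{6721}{d{\left(J{\left(-7 \right)},36 \right)}} = - \frac{6721}{-10 - 8 + 36} = - \frac{6721}{18}$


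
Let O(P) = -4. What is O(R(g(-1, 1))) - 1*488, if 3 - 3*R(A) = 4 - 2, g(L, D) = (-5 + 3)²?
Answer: -492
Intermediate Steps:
g(L, D) = 4 (g(L, D) = (-2)² = 4)
R(A) = ⅓ (R(A) = 1 - (4 - 2)/3 = 1 - ⅓*2 = 1 - ⅔ = ⅓)
O(R(g(-1, 1))) - 1*488 = -4 - 1*488 = -4 - 488 = -492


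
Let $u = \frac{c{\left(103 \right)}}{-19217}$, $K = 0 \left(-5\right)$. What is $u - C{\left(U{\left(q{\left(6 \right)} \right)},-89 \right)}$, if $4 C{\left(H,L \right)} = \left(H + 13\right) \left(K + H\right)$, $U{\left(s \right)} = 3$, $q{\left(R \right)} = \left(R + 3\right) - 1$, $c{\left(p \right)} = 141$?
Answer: $- \frac{230745}{19217} \approx -12.007$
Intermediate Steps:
$q{\left(R \right)} = 2 + R$ ($q{\left(R \right)} = \left(3 + R\right) - 1 = 2 + R$)
$K = 0$
$C{\left(H,L \right)} = \frac{H \left(13 + H\right)}{4}$ ($C{\left(H,L \right)} = \frac{\left(H + 13\right) \left(0 + H\right)}{4} = \frac{\left(13 + H\right) H}{4} = \frac{H \left(13 + H\right)}{4}$)
$u = - \frac{141}{19217}$ ($u = \frac{141}{-19217} = 141 \left(- \frac{1}{19217}\right) = - \frac{141}{19217} \approx -0.0073372$)
$u - C{\left(U{\left(q{\left(6 \right)} \right)},-89 \right)} = - \frac{141}{19217} - \frac{1}{4} \cdot 3 \left(13 + 3\right) = - \frac{141}{19217} - \frac{1}{4} \cdot 3 \cdot 16 = - \frac{141}{19217} - 12 = - \frac{230745}{19217}$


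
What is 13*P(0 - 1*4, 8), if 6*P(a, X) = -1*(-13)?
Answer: 169/6 ≈ 28.167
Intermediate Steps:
P(a, X) = 13/6 (P(a, X) = (-1*(-13))/6 = (⅙)*13 = 13/6)
13*P(0 - 1*4, 8) = 13*(13/6) = 169/6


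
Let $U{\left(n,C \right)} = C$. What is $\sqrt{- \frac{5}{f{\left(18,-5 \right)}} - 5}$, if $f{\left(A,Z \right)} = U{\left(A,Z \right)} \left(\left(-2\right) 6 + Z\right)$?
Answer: $\frac{i \sqrt{1462}}{17} \approx 2.2492 i$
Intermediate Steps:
$f{\left(A,Z \right)} = Z \left(-12 + Z\right)$ ($f{\left(A,Z \right)} = Z \left(\left(-2\right) 6 + Z\right) = Z \left(-12 + Z\right)$)
$\sqrt{- \frac{5}{f{\left(18,-5 \right)}} - 5} = \sqrt{- \frac{5}{\left(-5\right) \left(-12 - 5\right)} - 5} = \sqrt{- \frac{5}{\left(-5\right) \left(-17\right)} - 5} = \sqrt{- \frac{5}{85} - 5} = \sqrt{\left(-5\right) \frac{1}{85} - 5} = \sqrt{- \frac{1}{17} - 5} = \sqrt{- \frac{86}{17}} = \frac{i \sqrt{1462}}{17}$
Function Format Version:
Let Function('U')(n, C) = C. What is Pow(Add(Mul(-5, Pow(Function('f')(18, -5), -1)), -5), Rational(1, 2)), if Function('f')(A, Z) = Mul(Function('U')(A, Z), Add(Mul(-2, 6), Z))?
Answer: Mul(Rational(1, 17), I, Pow(1462, Rational(1, 2))) ≈ Mul(2.2492, I)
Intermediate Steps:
Function('f')(A, Z) = Mul(Z, Add(-12, Z)) (Function('f')(A, Z) = Mul(Z, Add(Mul(-2, 6), Z)) = Mul(Z, Add(-12, Z)))
Pow(Add(Mul(-5, Pow(Function('f')(18, -5), -1)), -5), Rational(1, 2)) = Pow(Add(Mul(-5, Pow(Mul(-5, Add(-12, -5)), -1)), -5), Rational(1, 2)) = Pow(Add(Mul(-5, Pow(Mul(-5, -17), -1)), -5), Rational(1, 2)) = Pow(Add(Mul(-5, Pow(85, -1)), -5), Rational(1, 2)) = Pow(Add(Mul(-5, Rational(1, 85)), -5), Rational(1, 2)) = Pow(Add(Rational(-1, 17), -5), Rational(1, 2)) = Pow(Rational(-86, 17), Rational(1, 2)) = Mul(Rational(1, 17), I, Pow(1462, Rational(1, 2)))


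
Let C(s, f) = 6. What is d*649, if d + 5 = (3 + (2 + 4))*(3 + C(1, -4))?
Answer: 49324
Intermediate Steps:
d = 76 (d = -5 + (3 + (2 + 4))*(3 + 6) = -5 + (3 + 6)*9 = -5 + 9*9 = -5 + 81 = 76)
d*649 = 76*649 = 49324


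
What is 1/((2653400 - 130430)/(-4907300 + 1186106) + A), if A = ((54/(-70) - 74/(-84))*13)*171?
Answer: 14471310/3513538969 ≈ 0.0041187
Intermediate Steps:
A = 17043/70 (A = ((54*(-1/70) - 74*(-1/84))*13)*171 = ((-27/35 + 37/42)*13)*171 = ((23/210)*13)*171 = (299/210)*171 = 17043/70 ≈ 243.47)
1/((2653400 - 130430)/(-4907300 + 1186106) + A) = 1/((2653400 - 130430)/(-4907300 + 1186106) + 17043/70) = 1/(2522970/(-3721194) + 17043/70) = 1/(2522970*(-1/3721194) + 17043/70) = 1/(-140165/206733 + 17043/70) = 1/(3513538969/14471310) = 14471310/3513538969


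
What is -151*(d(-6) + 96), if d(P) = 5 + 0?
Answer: -15251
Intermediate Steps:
d(P) = 5
-151*(d(-6) + 96) = -151*(5 + 96) = -151*101 = -15251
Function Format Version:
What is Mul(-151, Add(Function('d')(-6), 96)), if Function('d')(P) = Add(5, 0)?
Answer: -15251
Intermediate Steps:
Function('d')(P) = 5
Mul(-151, Add(Function('d')(-6), 96)) = Mul(-151, Add(5, 96)) = Mul(-151, 101) = -15251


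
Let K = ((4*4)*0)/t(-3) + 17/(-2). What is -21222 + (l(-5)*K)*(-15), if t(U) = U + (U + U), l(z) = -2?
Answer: -21477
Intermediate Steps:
t(U) = 3*U (t(U) = U + 2*U = 3*U)
K = -17/2 (K = ((4*4)*0)/((3*(-3))) + 17/(-2) = (16*0)/(-9) + 17*(-1/2) = 0*(-1/9) - 17/2 = 0 - 17/2 = -17/2 ≈ -8.5000)
-21222 + (l(-5)*K)*(-15) = -21222 - 2*(-17/2)*(-15) = -21222 + 17*(-15) = -21222 - 255 = -21477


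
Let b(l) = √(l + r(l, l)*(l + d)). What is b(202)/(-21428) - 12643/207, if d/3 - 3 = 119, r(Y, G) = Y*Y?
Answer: -12643/207 - √23176874/21428 ≈ -61.302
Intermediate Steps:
r(Y, G) = Y²
d = 366 (d = 9 + 3*119 = 9 + 357 = 366)
b(l) = √(l + l²*(366 + l)) (b(l) = √(l + l²*(l + 366)) = √(l + l²*(366 + l)))
b(202)/(-21428) - 12643/207 = √(202*(1 + 202² + 366*202))/(-21428) - 12643/207 = √(202*(1 + 40804 + 73932))*(-1/21428) - 12643*1/207 = √(202*114737)*(-1/21428) - 12643/207 = √23176874*(-1/21428) - 12643/207 = -√23176874/21428 - 12643/207 = -12643/207 - √23176874/21428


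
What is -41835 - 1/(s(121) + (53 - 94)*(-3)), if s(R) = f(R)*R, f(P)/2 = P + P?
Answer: -2455170646/58687 ≈ -41835.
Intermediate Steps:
f(P) = 4*P (f(P) = 2*(P + P) = 2*(2*P) = 4*P)
s(R) = 4*R² (s(R) = (4*R)*R = 4*R²)
-41835 - 1/(s(121) + (53 - 94)*(-3)) = -41835 - 1/(4*121² + (53 - 94)*(-3)) = -41835 - 1/(4*14641 - 41*(-3)) = -41835 - 1/(58564 + 123) = -41835 - 1/58687 = -2455170646/58687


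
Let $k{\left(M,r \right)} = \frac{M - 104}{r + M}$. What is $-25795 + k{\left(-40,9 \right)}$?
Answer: $- \frac{799501}{31} \approx -25790.0$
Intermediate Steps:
$k{\left(M,r \right)} = \frac{-104 + M}{M + r}$
$-25795 + k{\left(-40,9 \right)} = -25795 + \frac{-104 - 40}{-40 + 9} = -25795 + \frac{1}{-31} \left(-144\right) = -25795 - - \frac{144}{31} = -25795 + \frac{144}{31} = - \frac{799501}{31}$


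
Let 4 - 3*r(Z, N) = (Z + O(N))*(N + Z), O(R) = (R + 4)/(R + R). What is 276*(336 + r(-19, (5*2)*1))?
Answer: 389758/5 ≈ 77952.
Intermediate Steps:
O(R) = (4 + R)/(2*R) (O(R) = (4 + R)/((2*R)) = (4 + R)*(1/(2*R)) = (4 + R)/(2*R))
r(Z, N) = 4/3 - (N + Z)*(Z + (4 + N)/(2*N))/3 (r(Z, N) = 4/3 - (Z + (4 + N)/(2*N))*(N + Z)/3 = 4/3 - (N + Z)*(Z + (4 + N)/(2*N))/3)
276*(336 + r(-19, (5*2)*1)) = 276*(336 + (((5*2)*1)*(4 - 5*2 - 2*(-19)² - 2*(5*2)*1*(-19)) - 1*(-19)*(4 + (5*2)*1))/(6*(((5*2)*1)))) = 276*(336 + ((10*1)*(4 - 10 - 2*361 - 2*10*1*(-19)) - 1*(-19)*(4 + 10*1))/(6*((10*1)))) = 276*(336 + (⅙)*(10*(4 - 1*10 - 722 - 2*10*(-19)) - 1*(-19)*(4 + 10))/10) = 276*(336 + (⅙)*(⅒)*(10*(4 - 10 - 722 + 380) - 1*(-19)*14)) = 276*(336 + (⅙)*(⅒)*(10*(-348) + 266)) = 276*(336 + (⅙)*(⅒)*(-3480 + 266)) = 276*(336 + (⅙)*(⅒)*(-3214)) = 276*(336 - 1607/30) = 276*(8473/30) = 389758/5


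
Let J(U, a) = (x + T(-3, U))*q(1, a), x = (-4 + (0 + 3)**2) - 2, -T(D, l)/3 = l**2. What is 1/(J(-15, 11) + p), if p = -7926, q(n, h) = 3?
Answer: -1/9942 ≈ -0.00010058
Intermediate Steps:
T(D, l) = -3*l**2
x = 3 (x = (-4 + 3**2) - 2 = (-4 + 9) - 2 = 5 - 2 = 3)
J(U, a) = 9 - 9*U**2 (J(U, a) = (3 - 3*U**2)*3 = 9 - 9*U**2)
1/(J(-15, 11) + p) = 1/((9 - 9*(-15)**2) - 7926) = 1/((9 - 9*225) - 7926) = 1/((9 - 2025) - 7926) = 1/(-2016 - 7926) = 1/(-9942) = -1/9942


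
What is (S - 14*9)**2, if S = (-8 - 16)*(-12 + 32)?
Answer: 367236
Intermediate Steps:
S = -480 (S = -24*20 = -480)
(S - 14*9)**2 = (-480 - 14*9)**2 = (-480 - 126)**2 = (-606)**2 = 367236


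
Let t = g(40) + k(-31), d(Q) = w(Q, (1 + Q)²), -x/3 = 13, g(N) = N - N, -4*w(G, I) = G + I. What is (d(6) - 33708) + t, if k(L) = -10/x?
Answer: -5260553/156 ≈ -33722.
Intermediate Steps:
w(G, I) = -G/4 - I/4 (w(G, I) = -(G + I)/4 = -G/4 - I/4)
g(N) = 0
x = -39 (x = -3*13 = -39)
d(Q) = -Q/4 - (1 + Q)²/4
k(L) = 10/39 (k(L) = -10/(-39) = -10*(-1/39) = 10/39)
t = 10/39 (t = 0 + 10/39 = 10/39 ≈ 0.25641)
(d(6) - 33708) + t = ((-¼*6 - (1 + 6)²/4) - 33708) + 10/39 = ((-3/2 - ¼*7²) - 33708) + 10/39 = ((-3/2 - ¼*49) - 33708) + 10/39 = ((-3/2 - 49/4) - 33708) + 10/39 = (-55/4 - 33708) + 10/39 = -134887/4 + 10/39 = -5260553/156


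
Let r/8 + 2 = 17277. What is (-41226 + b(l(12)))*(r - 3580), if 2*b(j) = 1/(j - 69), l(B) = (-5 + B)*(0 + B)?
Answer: -16649518898/3 ≈ -5.5498e+9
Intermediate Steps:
l(B) = B*(-5 + B) (l(B) = (-5 + B)*B = B*(-5 + B))
b(j) = 1/(2*(-69 + j)) (b(j) = 1/(2*(j - 69)) = 1/(2*(-69 + j)))
r = 138200 (r = -16 + 8*17277 = -16 + 138216 = 138200)
(-41226 + b(l(12)))*(r - 3580) = (-41226 + 1/(2*(-69 + 12*(-5 + 12))))*(138200 - 3580) = (-41226 + 1/(2*(-69 + 12*7)))*134620 = (-41226 + 1/(2*(-69 + 84)))*134620 = (-41226 + (½)/15)*134620 = (-41226 + (½)*(1/15))*134620 = (-41226 + 1/30)*134620 = -1236779/30*134620 = -16649518898/3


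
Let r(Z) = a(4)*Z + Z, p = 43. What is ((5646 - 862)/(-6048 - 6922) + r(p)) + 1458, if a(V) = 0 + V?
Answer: 10847013/6485 ≈ 1672.6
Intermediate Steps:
a(V) = V
r(Z) = 5*Z (r(Z) = 4*Z + Z = 5*Z)
((5646 - 862)/(-6048 - 6922) + r(p)) + 1458 = ((5646 - 862)/(-6048 - 6922) + 5*43) + 1458 = (4784/(-12970) + 215) + 1458 = (4784*(-1/12970) + 215) + 1458 = (-2392/6485 + 215) + 1458 = 1391883/6485 + 1458 = 10847013/6485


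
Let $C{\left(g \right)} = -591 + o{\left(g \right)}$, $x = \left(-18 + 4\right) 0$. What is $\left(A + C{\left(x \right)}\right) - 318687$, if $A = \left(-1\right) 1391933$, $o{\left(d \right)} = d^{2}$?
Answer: $-1711211$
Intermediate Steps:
$x = 0$ ($x = \left(-14\right) 0 = 0$)
$C{\left(g \right)} = -591 + g^{2}$
$A = -1391933$
$\left(A + C{\left(x \right)}\right) - 318687 = \left(-1391933 - \left(591 - 0^{2}\right)\right) - 318687 = \left(-1391933 + \left(-591 + 0\right)\right) - 318687 = \left(-1391933 - 591\right) - 318687 = -1392524 - 318687 = -1711211$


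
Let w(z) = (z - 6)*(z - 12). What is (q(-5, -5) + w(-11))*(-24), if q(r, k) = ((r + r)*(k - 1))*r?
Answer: -2184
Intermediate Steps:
w(z) = (-12 + z)*(-6 + z) (w(z) = (-6 + z)*(-12 + z) = (-12 + z)*(-6 + z))
q(r, k) = 2*r²*(-1 + k) (q(r, k) = ((2*r)*(-1 + k))*r = (2*r*(-1 + k))*r = 2*r²*(-1 + k))
(q(-5, -5) + w(-11))*(-24) = (2*(-5)²*(-1 - 5) + (72 + (-11)² - 18*(-11)))*(-24) = (2*25*(-6) + (72 + 121 + 198))*(-24) = (-300 + 391)*(-24) = 91*(-24) = -2184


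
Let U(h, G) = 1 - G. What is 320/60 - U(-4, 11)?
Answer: 46/3 ≈ 15.333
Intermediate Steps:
320/60 - U(-4, 11) = 320/60 - (1 - 1*11) = 320*(1/60) - (1 - 11) = 16/3 - 1*(-10) = 16/3 + 10 = 46/3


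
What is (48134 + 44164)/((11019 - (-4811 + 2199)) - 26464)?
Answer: -92298/12833 ≈ -7.1922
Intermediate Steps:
(48134 + 44164)/((11019 - (-4811 + 2199)) - 26464) = 92298/((11019 - 1*(-2612)) - 26464) = 92298/((11019 + 2612) - 26464) = 92298/(13631 - 26464) = 92298/(-12833) = 92298*(-1/12833) = -92298/12833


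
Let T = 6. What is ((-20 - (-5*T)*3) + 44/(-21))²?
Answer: 2033476/441 ≈ 4611.1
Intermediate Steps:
((-20 - (-5*T)*3) + 44/(-21))² = ((-20 - (-5*6)*3) + 44/(-21))² = ((-20 - (-30)*3) + 44*(-1/21))² = ((-20 - 1*(-90)) - 44/21)² = ((-20 + 90) - 44/21)² = (70 - 44/21)² = (1426/21)² = 2033476/441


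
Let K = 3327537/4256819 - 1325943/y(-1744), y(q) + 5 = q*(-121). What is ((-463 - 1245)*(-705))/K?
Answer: -180273743797307090/823687637519 ≈ -2.1886e+5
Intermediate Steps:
y(q) = -5 - 121*q (y(q) = -5 + q*(-121) = -5 - 121*q)
K = -4942125825114/898269688561 (K = 3327537/4256819 - 1325943/(-5 - 121*(-1744)) = 3327537*(1/4256819) - 1325943/(-5 + 211024) = 3327537/4256819 - 1325943/211019 = -4942125825114/898269688561 ≈ -5.5018)
((-463 - 1245)*(-705))/K = ((-463 - 1245)*(-705))/(-4942125825114/898269688561) = -1708*(-705)*(-898269688561/4942125825114) = 1204140*(-898269688561/4942125825114) = -180273743797307090/823687637519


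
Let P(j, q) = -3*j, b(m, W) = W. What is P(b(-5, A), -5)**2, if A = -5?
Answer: 225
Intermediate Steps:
P(b(-5, A), -5)**2 = (-3*(-5))**2 = 15**2 = 225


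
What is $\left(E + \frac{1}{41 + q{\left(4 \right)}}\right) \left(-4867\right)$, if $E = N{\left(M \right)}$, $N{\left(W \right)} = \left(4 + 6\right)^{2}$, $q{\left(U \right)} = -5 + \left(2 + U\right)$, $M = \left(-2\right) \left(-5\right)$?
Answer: $- \frac{20446267}{42} \approx -4.8682 \cdot 10^{5}$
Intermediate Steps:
$M = 10$
$q{\left(U \right)} = -3 + U$
$N{\left(W \right)} = 100$ ($N{\left(W \right)} = 10^{2} = 100$)
$E = 100$
$\left(E + \frac{1}{41 + q{\left(4 \right)}}\right) \left(-4867\right) = \left(100 + \frac{1}{41 + \left(-3 + 4\right)}\right) \left(-4867\right) = \left(100 + \frac{1}{41 + 1}\right) \left(-4867\right) = \left(100 + \frac{1}{42}\right) \left(-4867\right) = \frac{4201}{42} \left(-4867\right) = - \frac{20446267}{42}$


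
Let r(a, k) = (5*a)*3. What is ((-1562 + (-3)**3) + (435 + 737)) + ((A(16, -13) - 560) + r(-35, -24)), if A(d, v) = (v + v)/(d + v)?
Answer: -4532/3 ≈ -1510.7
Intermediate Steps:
r(a, k) = 15*a
A(d, v) = 2*v/(d + v) (A(d, v) = (2*v)/(d + v) = 2*v/(d + v))
((-1562 + (-3)**3) + (435 + 737)) + ((A(16, -13) - 560) + r(-35, -24)) = ((-1562 + (-3)**3) + (435 + 737)) + ((2*(-13)/(16 - 13) - 560) + 15*(-35)) = ((-1562 - 27) + 1172) + ((2*(-13)/3 - 560) - 525) = (-1589 + 1172) + ((2*(-13)*(1/3) - 560) - 525) = -417 + ((-26/3 - 560) - 525) = -417 + (-1706/3 - 525) = -417 - 3281/3 = -4532/3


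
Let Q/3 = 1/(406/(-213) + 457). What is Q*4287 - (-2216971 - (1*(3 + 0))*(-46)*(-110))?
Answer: 216376296578/96935 ≈ 2.2322e+6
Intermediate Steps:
Q = 639/96935 (Q = 3/(406/(-213) + 457) = 3/(406*(-1/213) + 457) = 3/(-406/213 + 457) = 3/(96935/213) = 3*(213/96935) = 639/96935 ≈ 0.0065920)
Q*4287 - (-2216971 - (1*(3 + 0))*(-46)*(-110)) = (639/96935)*4287 - (-2216971 - (1*(3 + 0))*(-46)*(-110)) = 2739393/96935 - (-2216971 - (1*3)*(-46)*(-110)) = 2739393/96935 - (-2216971 - 3*(-46)*(-110)) = 2739393/96935 - (-2216971 - (-138)*(-110)) = 2739393/96935 - (-2216971 - 1*15180) = 2739393/96935 - (-2216971 - 15180) = 2739393/96935 - 1*(-2232151) = 2739393/96935 + 2232151 = 216376296578/96935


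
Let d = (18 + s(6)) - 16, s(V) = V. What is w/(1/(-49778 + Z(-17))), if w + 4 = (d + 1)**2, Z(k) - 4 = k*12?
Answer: -3848306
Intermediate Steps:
Z(k) = 4 + 12*k (Z(k) = 4 + k*12 = 4 + 12*k)
d = 8 (d = (18 + 6) - 16 = 24 - 16 = 8)
w = 77 (w = -4 + (8 + 1)**2 = -4 + 9**2 = -4 + 81 = 77)
w/(1/(-49778 + Z(-17))) = 77/(1/(-49778 + (4 + 12*(-17)))) = 77/(1/(-49778 + (4 - 204))) = 77/(1/(-49778 - 200)) = 77/(1/(-49978)) = 77/(-1/49978) = 77*(-49978) = -3848306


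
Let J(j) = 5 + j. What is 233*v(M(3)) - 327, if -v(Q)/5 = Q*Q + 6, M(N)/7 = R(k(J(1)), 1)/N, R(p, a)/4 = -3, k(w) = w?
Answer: -920677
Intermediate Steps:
R(p, a) = -12 (R(p, a) = 4*(-3) = -12)
M(N) = -84/N (M(N) = 7*(-12/N) = -84/N)
v(Q) = -30 - 5*Q**2 (v(Q) = -5*(Q*Q + 6) = -5*(Q**2 + 6) = -5*(6 + Q**2) = -30 - 5*Q**2)
233*v(M(3)) - 327 = 233*(-30 - 5*(-84/3)**2) - 327 = 233*(-30 - 5*(-84*1/3)**2) - 327 = 233*(-30 - 5*(-28)**2) - 327 = 233*(-30 - 5*784) - 327 = 233*(-30 - 3920) - 327 = 233*(-3950) - 327 = -920350 - 327 = -920677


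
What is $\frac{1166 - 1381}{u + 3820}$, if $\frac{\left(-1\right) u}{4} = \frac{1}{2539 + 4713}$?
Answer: $- \frac{389795}{6925659} \approx -0.056283$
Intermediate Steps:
$u = - \frac{1}{1813}$ ($u = - \frac{4}{2539 + 4713} = - \frac{4}{7252} = \left(-4\right) \frac{1}{7252} = - \frac{1}{1813} \approx -0.00055157$)
$\frac{1166 - 1381}{u + 3820} = \frac{1166 - 1381}{- \frac{1}{1813} + 3820} = - \frac{215}{\frac{6925659}{1813}} = \left(-215\right) \frac{1813}{6925659} = - \frac{389795}{6925659}$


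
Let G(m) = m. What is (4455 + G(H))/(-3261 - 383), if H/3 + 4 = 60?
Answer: -4623/3644 ≈ -1.2687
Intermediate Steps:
H = 168 (H = -12 + 3*60 = -12 + 180 = 168)
(4455 + G(H))/(-3261 - 383) = (4455 + 168)/(-3261 - 383) = 4623/(-3644) = 4623*(-1/3644) = -4623/3644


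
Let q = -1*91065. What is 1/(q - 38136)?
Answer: -1/129201 ≈ -7.7399e-6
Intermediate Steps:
q = -91065
1/(q - 38136) = 1/(-91065 - 38136) = 1/(-129201) = -1/129201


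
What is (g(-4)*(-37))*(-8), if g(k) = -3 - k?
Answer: 296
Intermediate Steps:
(g(-4)*(-37))*(-8) = ((-3 - 1*(-4))*(-37))*(-8) = ((-3 + 4)*(-37))*(-8) = (1*(-37))*(-8) = -37*(-8) = 296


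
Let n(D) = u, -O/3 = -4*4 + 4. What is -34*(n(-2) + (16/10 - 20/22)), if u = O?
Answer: -68612/55 ≈ -1247.5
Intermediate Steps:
O = 36 (O = -3*(-4*4 + 4) = -3*(-16 + 4) = -3*(-12) = 36)
u = 36
n(D) = 36
-34*(n(-2) + (16/10 - 20/22)) = -34*(36 + (16/10 - 20/22)) = -34*(36 + (16*(⅒) - 20*1/22)) = -34*(36 + (8/5 - 10/11)) = -34*(36 + 38/55) = -34*2018/55 = -68612/55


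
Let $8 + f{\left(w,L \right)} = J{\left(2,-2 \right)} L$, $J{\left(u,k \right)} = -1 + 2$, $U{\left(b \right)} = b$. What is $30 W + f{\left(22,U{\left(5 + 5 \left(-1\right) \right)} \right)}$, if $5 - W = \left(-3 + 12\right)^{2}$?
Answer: $-2288$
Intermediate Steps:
$J{\left(u,k \right)} = 1$
$f{\left(w,L \right)} = -8 + L$ ($f{\left(w,L \right)} = -8 + 1 L = -8 + L$)
$W = -76$ ($W = 5 - \left(-3 + 12\right)^{2} = 5 - 9^{2} = 5 - 81 = -76$)
$30 W + f{\left(22,U{\left(5 + 5 \left(-1\right) \right)} \right)} = 30 \left(-76\right) + \left(-8 + \left(5 + 5 \left(-1\right)\right)\right) = -2280 + \left(-8 + \left(5 - 5\right)\right) = -2280 + \left(-8 + 0\right) = -2280 - 8 = -2288$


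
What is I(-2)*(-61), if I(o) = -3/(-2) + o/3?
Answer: -305/6 ≈ -50.833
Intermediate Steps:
I(o) = 3/2 + o/3 (I(o) = -3*(-½) + o*(⅓) = 3/2 + o/3)
I(-2)*(-61) = (3/2 + (⅓)*(-2))*(-61) = (3/2 - ⅔)*(-61) = (⅚)*(-61) = -305/6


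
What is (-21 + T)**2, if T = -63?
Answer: 7056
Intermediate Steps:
(-21 + T)**2 = (-21 - 63)**2 = (-84)**2 = 7056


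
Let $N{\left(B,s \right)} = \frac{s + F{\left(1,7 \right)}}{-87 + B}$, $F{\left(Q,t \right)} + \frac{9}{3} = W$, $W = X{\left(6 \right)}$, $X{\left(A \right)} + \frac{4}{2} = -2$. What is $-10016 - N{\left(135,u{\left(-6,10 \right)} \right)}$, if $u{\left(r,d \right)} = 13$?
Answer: $- \frac{80129}{8} \approx -10016.0$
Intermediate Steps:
$X{\left(A \right)} = -4$ ($X{\left(A \right)} = -2 - 2 = -4$)
$W = -4$
$F{\left(Q,t \right)} = -7$ ($F{\left(Q,t \right)} = -3 - 4 = -7$)
$N{\left(B,s \right)} = \frac{-7 + s}{-87 + B}$ ($N{\left(B,s \right)} = \frac{s - 7}{-87 + B} = \frac{-7 + s}{-87 + B}$)
$-10016 - N{\left(135,u{\left(-6,10 \right)} \right)} = -10016 - \frac{-7 + 13}{-87 + 135} = -10016 - \frac{1}{48} \cdot 6 = -10016 - \frac{1}{8} = - \frac{80129}{8}$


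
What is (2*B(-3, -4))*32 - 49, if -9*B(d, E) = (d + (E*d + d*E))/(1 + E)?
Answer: 7/9 ≈ 0.77778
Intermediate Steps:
B(d, E) = -(d + 2*E*d)/(9*(1 + E)) (B(d, E) = -(d + (E*d + d*E))/(9*(1 + E)) = -(d + (E*d + E*d))/(9*(1 + E)) = -(d + 2*E*d)/(9*(1 + E)))
(2*B(-3, -4))*32 - 49 = (2*(-1*(-3)*(1 + 2*(-4))/(9 + 9*(-4))))*32 - 49 = (2*(-1*(-3)*(1 - 8)/(9 - 36)))*32 - 49 = (2*(-1*(-3)*(-7)/(-27)))*32 - 49 = (2*(-1*(-3)*(-1/27)*(-7)))*32 - 49 = (2*(7/9))*32 - 49 = (14/9)*32 - 49 = 448/9 - 49 = 7/9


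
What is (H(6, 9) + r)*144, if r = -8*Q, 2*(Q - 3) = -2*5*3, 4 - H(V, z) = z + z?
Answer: 11808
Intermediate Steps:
H(V, z) = 4 - 2*z (H(V, z) = 4 - (z + z) = 4 - 2*z)
Q = -12 (Q = 3 + (-2*5*3)/2 = 3 + (-10*3)/2 = 3 + (1/2)*(-30) = 3 - 15 = -12)
r = 96 (r = -8*(-12) = 96)
(H(6, 9) + r)*144 = ((4 - 2*9) + 96)*144 = ((4 - 18) + 96)*144 = (-14 + 96)*144 = 82*144 = 11808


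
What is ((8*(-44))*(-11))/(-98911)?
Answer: -3872/98911 ≈ -0.039146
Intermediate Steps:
((8*(-44))*(-11))/(-98911) = -352*(-11)*(-1/98911) = 3872*(-1/98911) = -3872/98911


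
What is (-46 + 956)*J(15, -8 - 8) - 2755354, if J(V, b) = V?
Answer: -2741704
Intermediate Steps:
(-46 + 956)*J(15, -8 - 8) - 2755354 = (-46 + 956)*15 - 2755354 = 910*15 - 2755354 = 13650 - 2755354 = -2741704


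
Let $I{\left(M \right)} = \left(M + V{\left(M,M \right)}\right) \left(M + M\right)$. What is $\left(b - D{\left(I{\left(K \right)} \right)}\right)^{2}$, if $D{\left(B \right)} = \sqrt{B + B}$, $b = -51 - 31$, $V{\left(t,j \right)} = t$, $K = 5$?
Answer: $6924 + 1640 \sqrt{2} \approx 9243.3$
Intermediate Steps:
$b = -82$
$I{\left(M \right)} = 4 M^{2}$ ($I{\left(M \right)} = \left(M + M\right) \left(M + M\right) = 2 M 2 M = 4 M^{2}$)
$D{\left(B \right)} = \sqrt{2} \sqrt{B}$ ($D{\left(B \right)} = \sqrt{2 B} = \sqrt{2} \sqrt{B}$)
$\left(b - D{\left(I{\left(K \right)} \right)}\right)^{2} = \left(-82 - \sqrt{2} \sqrt{4 \cdot 5^{2}}\right)^{2} = \left(-82 - \sqrt{2} \sqrt{4 \cdot 25}\right)^{2} = \left(-82 - \sqrt{2} \sqrt{100}\right)^{2} = \left(-82 - \sqrt{2} \cdot 10\right)^{2} = \left(-82 - 10 \sqrt{2}\right)^{2}$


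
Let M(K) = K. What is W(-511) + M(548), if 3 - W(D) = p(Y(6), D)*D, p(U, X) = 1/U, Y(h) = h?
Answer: 3817/6 ≈ 636.17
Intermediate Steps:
p(U, X) = 1/U
W(D) = 3 - D/6
W(-511) + M(548) = (3 - ⅙*(-511)) + 548 = (3 + 511/6) + 548 = 529/6 + 548 = 3817/6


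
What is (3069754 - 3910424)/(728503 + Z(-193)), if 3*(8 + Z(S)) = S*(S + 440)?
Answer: -1261005/1068907 ≈ -1.1797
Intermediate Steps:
Z(S) = -8 + S*(440 + S)/3 (Z(S) = -8 + (S*(S + 440))/3 = -8 + (S*(440 + S))/3 = -8 + S*(440 + S)/3)
(3069754 - 3910424)/(728503 + Z(-193)) = (3069754 - 3910424)/(728503 + (-8 + (⅓)*(-193)² + (440/3)*(-193))) = -840670/(728503 + (-8 + (⅓)*37249 - 84920/3)) = -840670/(728503 + (-8 + 37249/3 - 84920/3)) = -840670/(728503 - 47695/3) = -840670/2137814/3 = -840670*3/2137814 = -1261005/1068907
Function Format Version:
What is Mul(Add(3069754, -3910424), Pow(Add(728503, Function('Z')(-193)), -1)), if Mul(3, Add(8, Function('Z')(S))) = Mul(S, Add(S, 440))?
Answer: Rational(-1261005, 1068907) ≈ -1.1797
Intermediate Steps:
Function('Z')(S) = Add(-8, Mul(Rational(1, 3), S, Add(440, S))) (Function('Z')(S) = Add(-8, Mul(Rational(1, 3), Mul(S, Add(S, 440)))) = Add(-8, Mul(Rational(1, 3), Mul(S, Add(440, S)))) = Add(-8, Mul(Rational(1, 3), S, Add(440, S))))
Mul(Add(3069754, -3910424), Pow(Add(728503, Function('Z')(-193)), -1)) = Mul(Add(3069754, -3910424), Pow(Add(728503, Add(-8, Mul(Rational(1, 3), Pow(-193, 2)), Mul(Rational(440, 3), -193))), -1)) = Mul(-840670, Pow(Add(728503, Add(-8, Mul(Rational(1, 3), 37249), Rational(-84920, 3))), -1)) = Mul(-840670, Pow(Add(728503, Add(-8, Rational(37249, 3), Rational(-84920, 3))), -1)) = Mul(-840670, Pow(Add(728503, Rational(-47695, 3)), -1)) = Mul(-840670, Pow(Rational(2137814, 3), -1)) = Mul(-840670, Rational(3, 2137814)) = Rational(-1261005, 1068907)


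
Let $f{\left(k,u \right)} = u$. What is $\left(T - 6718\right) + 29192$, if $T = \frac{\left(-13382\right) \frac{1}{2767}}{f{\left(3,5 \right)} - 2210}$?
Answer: $\frac{137119168772}{6101235} \approx 22474.0$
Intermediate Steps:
$T = \frac{13382}{6101235}$ ($T = \frac{\left(-13382\right) \frac{1}{2767}}{5 - 2210} = - \frac{13382}{2767 \left(-2205\right)} = \left(- \frac{13382}{2767}\right) \left(- \frac{1}{2205}\right) = \frac{13382}{6101235} \approx 0.0021933$)
$\left(T - 6718\right) + 29192 = \left(\frac{13382}{6101235} - 6718\right) + 29192 = - \frac{40988083348}{6101235} + 29192 = \frac{137119168772}{6101235}$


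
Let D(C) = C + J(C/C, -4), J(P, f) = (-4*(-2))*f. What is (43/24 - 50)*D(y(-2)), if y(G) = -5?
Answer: 42809/24 ≈ 1783.7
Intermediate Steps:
J(P, f) = 8*f
D(C) = -32 + C (D(C) = C + 8*(-4) = C - 32 = -32 + C)
(43/24 - 50)*D(y(-2)) = (43/24 - 50)*(-32 - 5) = (43*(1/24) - 50)*(-37) = (43/24 - 50)*(-37) = -1157/24*(-37) = 42809/24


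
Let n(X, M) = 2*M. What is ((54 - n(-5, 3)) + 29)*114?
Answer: 8778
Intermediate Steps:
((54 - n(-5, 3)) + 29)*114 = ((54 - 2*3) + 29)*114 = ((54 - 1*6) + 29)*114 = ((54 - 6) + 29)*114 = (48 + 29)*114 = 77*114 = 8778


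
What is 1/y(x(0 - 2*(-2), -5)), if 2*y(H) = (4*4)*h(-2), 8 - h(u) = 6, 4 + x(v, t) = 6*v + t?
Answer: 1/16 ≈ 0.062500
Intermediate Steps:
x(v, t) = -4 + t + 6*v (x(v, t) = -4 + (6*v + t) = -4 + (t + 6*v) = -4 + t + 6*v)
h(u) = 2 (h(u) = 8 - 1*6 = 8 - 6 = 2)
y(H) = 16 (y(H) = ((4*4)*2)/2 = (16*2)/2 = (½)*32 = 16)
1/y(x(0 - 2*(-2), -5)) = 1/16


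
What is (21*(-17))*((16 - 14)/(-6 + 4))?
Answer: 357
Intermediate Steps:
(21*(-17))*((16 - 14)/(-6 + 4)) = -714/(-2) = -714*(-1)/2 = -357*(-1) = 357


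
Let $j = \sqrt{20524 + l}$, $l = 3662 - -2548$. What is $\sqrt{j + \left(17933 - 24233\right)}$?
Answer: $\sqrt{-6300 + \sqrt{26734}} \approx 78.336 i$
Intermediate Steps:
$l = 6210$ ($l = 3662 + 2548 = 6210$)
$j = \sqrt{26734}$ ($j = \sqrt{20524 + 6210} = \sqrt{26734} \approx 163.51$)
$\sqrt{j + \left(17933 - 24233\right)} = \sqrt{\sqrt{26734} + \left(17933 - 24233\right)} = \sqrt{\sqrt{26734} - 6300} = \sqrt{-6300 + \sqrt{26734}}$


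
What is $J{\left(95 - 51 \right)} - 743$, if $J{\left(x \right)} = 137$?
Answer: $-606$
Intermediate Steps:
$J{\left(95 - 51 \right)} - 743 = 137 - 743 = -606$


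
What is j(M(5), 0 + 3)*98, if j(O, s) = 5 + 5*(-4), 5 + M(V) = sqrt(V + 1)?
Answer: -1470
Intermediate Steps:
M(V) = -5 + sqrt(1 + V) (M(V) = -5 + sqrt(V + 1) = -5 + sqrt(1 + V))
j(O, s) = -15 (j(O, s) = 5 - 20 = -15)
j(M(5), 0 + 3)*98 = -15*98 = -1470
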